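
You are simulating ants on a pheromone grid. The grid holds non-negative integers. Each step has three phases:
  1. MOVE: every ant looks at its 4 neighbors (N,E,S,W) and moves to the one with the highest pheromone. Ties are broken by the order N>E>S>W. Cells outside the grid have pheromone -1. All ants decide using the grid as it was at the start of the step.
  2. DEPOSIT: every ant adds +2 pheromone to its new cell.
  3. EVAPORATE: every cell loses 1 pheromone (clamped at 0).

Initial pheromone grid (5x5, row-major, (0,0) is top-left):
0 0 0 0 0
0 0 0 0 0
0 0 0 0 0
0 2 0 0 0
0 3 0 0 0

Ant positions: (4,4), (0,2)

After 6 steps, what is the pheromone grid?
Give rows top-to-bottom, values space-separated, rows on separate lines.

After step 1: ants at (3,4),(0,3)
  0 0 0 1 0
  0 0 0 0 0
  0 0 0 0 0
  0 1 0 0 1
  0 2 0 0 0
After step 2: ants at (2,4),(0,4)
  0 0 0 0 1
  0 0 0 0 0
  0 0 0 0 1
  0 0 0 0 0
  0 1 0 0 0
After step 3: ants at (1,4),(1,4)
  0 0 0 0 0
  0 0 0 0 3
  0 0 0 0 0
  0 0 0 0 0
  0 0 0 0 0
After step 4: ants at (0,4),(0,4)
  0 0 0 0 3
  0 0 0 0 2
  0 0 0 0 0
  0 0 0 0 0
  0 0 0 0 0
After step 5: ants at (1,4),(1,4)
  0 0 0 0 2
  0 0 0 0 5
  0 0 0 0 0
  0 0 0 0 0
  0 0 0 0 0
After step 6: ants at (0,4),(0,4)
  0 0 0 0 5
  0 0 0 0 4
  0 0 0 0 0
  0 0 0 0 0
  0 0 0 0 0

0 0 0 0 5
0 0 0 0 4
0 0 0 0 0
0 0 0 0 0
0 0 0 0 0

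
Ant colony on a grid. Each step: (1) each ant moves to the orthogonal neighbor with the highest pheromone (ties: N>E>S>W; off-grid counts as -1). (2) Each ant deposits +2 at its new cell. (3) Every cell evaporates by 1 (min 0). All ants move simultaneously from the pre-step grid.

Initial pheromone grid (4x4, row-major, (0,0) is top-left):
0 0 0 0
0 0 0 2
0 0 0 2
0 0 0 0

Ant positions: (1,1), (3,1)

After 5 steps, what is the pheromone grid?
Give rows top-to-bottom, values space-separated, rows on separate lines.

After step 1: ants at (0,1),(2,1)
  0 1 0 0
  0 0 0 1
  0 1 0 1
  0 0 0 0
After step 2: ants at (0,2),(1,1)
  0 0 1 0
  0 1 0 0
  0 0 0 0
  0 0 0 0
After step 3: ants at (0,3),(0,1)
  0 1 0 1
  0 0 0 0
  0 0 0 0
  0 0 0 0
After step 4: ants at (1,3),(0,2)
  0 0 1 0
  0 0 0 1
  0 0 0 0
  0 0 0 0
After step 5: ants at (0,3),(0,3)
  0 0 0 3
  0 0 0 0
  0 0 0 0
  0 0 0 0

0 0 0 3
0 0 0 0
0 0 0 0
0 0 0 0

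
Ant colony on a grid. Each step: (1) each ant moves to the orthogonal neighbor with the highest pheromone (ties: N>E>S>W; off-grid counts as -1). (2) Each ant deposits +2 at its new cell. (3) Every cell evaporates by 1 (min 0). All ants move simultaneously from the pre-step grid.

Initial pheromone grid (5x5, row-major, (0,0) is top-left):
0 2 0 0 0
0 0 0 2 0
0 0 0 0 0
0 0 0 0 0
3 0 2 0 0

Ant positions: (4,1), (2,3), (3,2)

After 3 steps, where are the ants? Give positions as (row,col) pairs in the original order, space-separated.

Step 1: ant0:(4,1)->W->(4,0) | ant1:(2,3)->N->(1,3) | ant2:(3,2)->S->(4,2)
  grid max=4 at (4,0)
Step 2: ant0:(4,0)->N->(3,0) | ant1:(1,3)->N->(0,3) | ant2:(4,2)->N->(3,2)
  grid max=3 at (4,0)
Step 3: ant0:(3,0)->S->(4,0) | ant1:(0,3)->S->(1,3) | ant2:(3,2)->S->(4,2)
  grid max=4 at (4,0)

(4,0) (1,3) (4,2)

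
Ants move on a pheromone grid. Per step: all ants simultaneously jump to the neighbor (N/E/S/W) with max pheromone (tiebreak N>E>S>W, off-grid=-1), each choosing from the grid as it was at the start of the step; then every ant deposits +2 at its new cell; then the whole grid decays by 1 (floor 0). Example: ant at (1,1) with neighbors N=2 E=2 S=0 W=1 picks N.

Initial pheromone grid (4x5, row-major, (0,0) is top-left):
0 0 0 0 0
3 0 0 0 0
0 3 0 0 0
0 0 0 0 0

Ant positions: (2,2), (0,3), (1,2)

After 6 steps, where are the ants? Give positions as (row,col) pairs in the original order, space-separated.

Step 1: ant0:(2,2)->W->(2,1) | ant1:(0,3)->E->(0,4) | ant2:(1,2)->N->(0,2)
  grid max=4 at (2,1)
Step 2: ant0:(2,1)->N->(1,1) | ant1:(0,4)->S->(1,4) | ant2:(0,2)->E->(0,3)
  grid max=3 at (2,1)
Step 3: ant0:(1,1)->S->(2,1) | ant1:(1,4)->N->(0,4) | ant2:(0,3)->E->(0,4)
  grid max=4 at (2,1)
Step 4: ant0:(2,1)->N->(1,1) | ant1:(0,4)->S->(1,4) | ant2:(0,4)->S->(1,4)
  grid max=3 at (1,4)
Step 5: ant0:(1,1)->S->(2,1) | ant1:(1,4)->N->(0,4) | ant2:(1,4)->N->(0,4)
  grid max=5 at (0,4)
Step 6: ant0:(2,1)->N->(1,1) | ant1:(0,4)->S->(1,4) | ant2:(0,4)->S->(1,4)
  grid max=5 at (1,4)

(1,1) (1,4) (1,4)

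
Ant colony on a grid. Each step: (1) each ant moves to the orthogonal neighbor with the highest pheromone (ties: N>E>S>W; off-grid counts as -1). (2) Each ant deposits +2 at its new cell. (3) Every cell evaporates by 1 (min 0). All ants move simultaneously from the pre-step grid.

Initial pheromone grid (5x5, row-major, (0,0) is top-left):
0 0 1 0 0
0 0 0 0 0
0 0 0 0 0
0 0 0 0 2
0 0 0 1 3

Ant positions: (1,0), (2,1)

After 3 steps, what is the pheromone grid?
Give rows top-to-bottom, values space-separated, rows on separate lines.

After step 1: ants at (0,0),(1,1)
  1 0 0 0 0
  0 1 0 0 0
  0 0 0 0 0
  0 0 0 0 1
  0 0 0 0 2
After step 2: ants at (0,1),(0,1)
  0 3 0 0 0
  0 0 0 0 0
  0 0 0 0 0
  0 0 0 0 0
  0 0 0 0 1
After step 3: ants at (0,2),(0,2)
  0 2 3 0 0
  0 0 0 0 0
  0 0 0 0 0
  0 0 0 0 0
  0 0 0 0 0

0 2 3 0 0
0 0 0 0 0
0 0 0 0 0
0 0 0 0 0
0 0 0 0 0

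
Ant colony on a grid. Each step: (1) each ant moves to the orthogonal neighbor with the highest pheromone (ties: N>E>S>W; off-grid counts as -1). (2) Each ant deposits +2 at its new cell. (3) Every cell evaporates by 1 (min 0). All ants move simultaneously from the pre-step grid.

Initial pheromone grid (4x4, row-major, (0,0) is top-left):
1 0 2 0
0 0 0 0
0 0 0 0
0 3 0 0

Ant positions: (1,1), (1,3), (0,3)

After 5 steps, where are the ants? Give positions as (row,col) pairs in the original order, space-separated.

Step 1: ant0:(1,1)->N->(0,1) | ant1:(1,3)->N->(0,3) | ant2:(0,3)->W->(0,2)
  grid max=3 at (0,2)
Step 2: ant0:(0,1)->E->(0,2) | ant1:(0,3)->W->(0,2) | ant2:(0,2)->E->(0,3)
  grid max=6 at (0,2)
Step 3: ant0:(0,2)->E->(0,3) | ant1:(0,2)->E->(0,3) | ant2:(0,3)->W->(0,2)
  grid max=7 at (0,2)
Step 4: ant0:(0,3)->W->(0,2) | ant1:(0,3)->W->(0,2) | ant2:(0,2)->E->(0,3)
  grid max=10 at (0,2)
Step 5: ant0:(0,2)->E->(0,3) | ant1:(0,2)->E->(0,3) | ant2:(0,3)->W->(0,2)
  grid max=11 at (0,2)

(0,3) (0,3) (0,2)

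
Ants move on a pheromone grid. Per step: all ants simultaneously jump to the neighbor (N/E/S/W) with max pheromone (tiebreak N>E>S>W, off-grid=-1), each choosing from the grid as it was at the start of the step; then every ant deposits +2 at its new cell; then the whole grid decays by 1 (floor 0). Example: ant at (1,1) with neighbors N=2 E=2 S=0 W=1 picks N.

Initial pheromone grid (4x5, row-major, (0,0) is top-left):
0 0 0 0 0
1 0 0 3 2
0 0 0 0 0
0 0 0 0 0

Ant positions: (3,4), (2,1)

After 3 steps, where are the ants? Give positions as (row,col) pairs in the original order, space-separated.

Step 1: ant0:(3,4)->N->(2,4) | ant1:(2,1)->N->(1,1)
  grid max=2 at (1,3)
Step 2: ant0:(2,4)->N->(1,4) | ant1:(1,1)->N->(0,1)
  grid max=2 at (1,4)
Step 3: ant0:(1,4)->W->(1,3) | ant1:(0,1)->E->(0,2)
  grid max=2 at (1,3)

(1,3) (0,2)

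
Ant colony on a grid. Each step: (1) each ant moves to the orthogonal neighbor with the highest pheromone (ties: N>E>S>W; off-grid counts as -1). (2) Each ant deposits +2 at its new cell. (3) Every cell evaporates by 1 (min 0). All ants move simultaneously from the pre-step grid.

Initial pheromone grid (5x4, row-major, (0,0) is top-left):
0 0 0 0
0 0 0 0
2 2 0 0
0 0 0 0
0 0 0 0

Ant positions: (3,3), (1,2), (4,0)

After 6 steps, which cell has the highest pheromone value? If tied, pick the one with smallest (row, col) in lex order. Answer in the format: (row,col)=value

Answer: (0,3)=5

Derivation:
Step 1: ant0:(3,3)->N->(2,3) | ant1:(1,2)->N->(0,2) | ant2:(4,0)->N->(3,0)
  grid max=1 at (0,2)
Step 2: ant0:(2,3)->N->(1,3) | ant1:(0,2)->E->(0,3) | ant2:(3,0)->N->(2,0)
  grid max=2 at (2,0)
Step 3: ant0:(1,3)->N->(0,3) | ant1:(0,3)->S->(1,3) | ant2:(2,0)->N->(1,0)
  grid max=2 at (0,3)
Step 4: ant0:(0,3)->S->(1,3) | ant1:(1,3)->N->(0,3) | ant2:(1,0)->S->(2,0)
  grid max=3 at (0,3)
Step 5: ant0:(1,3)->N->(0,3) | ant1:(0,3)->S->(1,3) | ant2:(2,0)->N->(1,0)
  grid max=4 at (0,3)
Step 6: ant0:(0,3)->S->(1,3) | ant1:(1,3)->N->(0,3) | ant2:(1,0)->S->(2,0)
  grid max=5 at (0,3)
Final grid:
  0 0 0 5
  0 0 0 5
  2 0 0 0
  0 0 0 0
  0 0 0 0
Max pheromone 5 at (0,3)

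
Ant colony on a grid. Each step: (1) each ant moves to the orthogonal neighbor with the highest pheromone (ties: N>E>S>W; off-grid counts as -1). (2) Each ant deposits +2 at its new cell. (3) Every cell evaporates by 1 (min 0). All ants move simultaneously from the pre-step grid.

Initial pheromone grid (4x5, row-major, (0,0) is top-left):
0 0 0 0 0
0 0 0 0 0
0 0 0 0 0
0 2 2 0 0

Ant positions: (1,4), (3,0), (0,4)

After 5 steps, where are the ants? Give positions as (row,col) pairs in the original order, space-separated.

Step 1: ant0:(1,4)->N->(0,4) | ant1:(3,0)->E->(3,1) | ant2:(0,4)->S->(1,4)
  grid max=3 at (3,1)
Step 2: ant0:(0,4)->S->(1,4) | ant1:(3,1)->E->(3,2) | ant2:(1,4)->N->(0,4)
  grid max=2 at (0,4)
Step 3: ant0:(1,4)->N->(0,4) | ant1:(3,2)->W->(3,1) | ant2:(0,4)->S->(1,4)
  grid max=3 at (0,4)
Step 4: ant0:(0,4)->S->(1,4) | ant1:(3,1)->E->(3,2) | ant2:(1,4)->N->(0,4)
  grid max=4 at (0,4)
Step 5: ant0:(1,4)->N->(0,4) | ant1:(3,2)->W->(3,1) | ant2:(0,4)->S->(1,4)
  grid max=5 at (0,4)

(0,4) (3,1) (1,4)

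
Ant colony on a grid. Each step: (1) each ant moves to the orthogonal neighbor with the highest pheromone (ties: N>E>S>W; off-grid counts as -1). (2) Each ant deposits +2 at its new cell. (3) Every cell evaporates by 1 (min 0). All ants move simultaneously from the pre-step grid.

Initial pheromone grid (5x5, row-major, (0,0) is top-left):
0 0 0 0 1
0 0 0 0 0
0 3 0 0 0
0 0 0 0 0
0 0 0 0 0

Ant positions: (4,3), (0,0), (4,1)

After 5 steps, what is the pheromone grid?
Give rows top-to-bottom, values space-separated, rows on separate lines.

After step 1: ants at (3,3),(0,1),(3,1)
  0 1 0 0 0
  0 0 0 0 0
  0 2 0 0 0
  0 1 0 1 0
  0 0 0 0 0
After step 2: ants at (2,3),(0,2),(2,1)
  0 0 1 0 0
  0 0 0 0 0
  0 3 0 1 0
  0 0 0 0 0
  0 0 0 0 0
After step 3: ants at (1,3),(0,3),(1,1)
  0 0 0 1 0
  0 1 0 1 0
  0 2 0 0 0
  0 0 0 0 0
  0 0 0 0 0
After step 4: ants at (0,3),(1,3),(2,1)
  0 0 0 2 0
  0 0 0 2 0
  0 3 0 0 0
  0 0 0 0 0
  0 0 0 0 0
After step 5: ants at (1,3),(0,3),(1,1)
  0 0 0 3 0
  0 1 0 3 0
  0 2 0 0 0
  0 0 0 0 0
  0 0 0 0 0

0 0 0 3 0
0 1 0 3 0
0 2 0 0 0
0 0 0 0 0
0 0 0 0 0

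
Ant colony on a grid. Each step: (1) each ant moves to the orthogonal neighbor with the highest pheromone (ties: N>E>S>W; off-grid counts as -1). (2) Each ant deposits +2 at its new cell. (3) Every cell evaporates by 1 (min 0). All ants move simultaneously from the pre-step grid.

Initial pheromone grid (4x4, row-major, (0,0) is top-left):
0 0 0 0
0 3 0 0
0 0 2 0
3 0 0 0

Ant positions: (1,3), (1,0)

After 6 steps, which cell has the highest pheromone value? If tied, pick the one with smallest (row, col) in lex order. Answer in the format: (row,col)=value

Answer: (1,1)=3

Derivation:
Step 1: ant0:(1,3)->N->(0,3) | ant1:(1,0)->E->(1,1)
  grid max=4 at (1,1)
Step 2: ant0:(0,3)->S->(1,3) | ant1:(1,1)->N->(0,1)
  grid max=3 at (1,1)
Step 3: ant0:(1,3)->N->(0,3) | ant1:(0,1)->S->(1,1)
  grid max=4 at (1,1)
Step 4: ant0:(0,3)->S->(1,3) | ant1:(1,1)->N->(0,1)
  grid max=3 at (1,1)
Step 5: ant0:(1,3)->N->(0,3) | ant1:(0,1)->S->(1,1)
  grid max=4 at (1,1)
Step 6: ant0:(0,3)->S->(1,3) | ant1:(1,1)->N->(0,1)
  grid max=3 at (1,1)
Final grid:
  0 1 0 0
  0 3 0 1
  0 0 0 0
  0 0 0 0
Max pheromone 3 at (1,1)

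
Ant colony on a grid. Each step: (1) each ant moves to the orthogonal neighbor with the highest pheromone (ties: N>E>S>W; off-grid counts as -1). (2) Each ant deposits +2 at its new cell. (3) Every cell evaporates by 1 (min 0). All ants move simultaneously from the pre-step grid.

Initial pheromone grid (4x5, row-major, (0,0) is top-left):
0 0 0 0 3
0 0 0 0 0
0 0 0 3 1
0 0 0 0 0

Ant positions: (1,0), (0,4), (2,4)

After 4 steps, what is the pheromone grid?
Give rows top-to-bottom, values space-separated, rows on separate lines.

After step 1: ants at (0,0),(1,4),(2,3)
  1 0 0 0 2
  0 0 0 0 1
  0 0 0 4 0
  0 0 0 0 0
After step 2: ants at (0,1),(0,4),(1,3)
  0 1 0 0 3
  0 0 0 1 0
  0 0 0 3 0
  0 0 0 0 0
After step 3: ants at (0,2),(1,4),(2,3)
  0 0 1 0 2
  0 0 0 0 1
  0 0 0 4 0
  0 0 0 0 0
After step 4: ants at (0,3),(0,4),(1,3)
  0 0 0 1 3
  0 0 0 1 0
  0 0 0 3 0
  0 0 0 0 0

0 0 0 1 3
0 0 0 1 0
0 0 0 3 0
0 0 0 0 0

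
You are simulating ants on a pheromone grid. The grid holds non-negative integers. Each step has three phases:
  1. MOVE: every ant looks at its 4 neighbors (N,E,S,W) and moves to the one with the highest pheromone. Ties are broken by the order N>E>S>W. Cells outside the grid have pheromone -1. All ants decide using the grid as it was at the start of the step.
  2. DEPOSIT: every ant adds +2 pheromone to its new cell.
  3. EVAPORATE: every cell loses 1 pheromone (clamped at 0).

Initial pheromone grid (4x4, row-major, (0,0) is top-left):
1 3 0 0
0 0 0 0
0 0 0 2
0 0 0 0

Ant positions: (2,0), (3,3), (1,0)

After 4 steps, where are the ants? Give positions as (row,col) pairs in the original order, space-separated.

Step 1: ant0:(2,0)->N->(1,0) | ant1:(3,3)->N->(2,3) | ant2:(1,0)->N->(0,0)
  grid max=3 at (2,3)
Step 2: ant0:(1,0)->N->(0,0) | ant1:(2,3)->N->(1,3) | ant2:(0,0)->E->(0,1)
  grid max=3 at (0,0)
Step 3: ant0:(0,0)->E->(0,1) | ant1:(1,3)->S->(2,3) | ant2:(0,1)->W->(0,0)
  grid max=4 at (0,0)
Step 4: ant0:(0,1)->W->(0,0) | ant1:(2,3)->N->(1,3) | ant2:(0,0)->E->(0,1)
  grid max=5 at (0,0)

(0,0) (1,3) (0,1)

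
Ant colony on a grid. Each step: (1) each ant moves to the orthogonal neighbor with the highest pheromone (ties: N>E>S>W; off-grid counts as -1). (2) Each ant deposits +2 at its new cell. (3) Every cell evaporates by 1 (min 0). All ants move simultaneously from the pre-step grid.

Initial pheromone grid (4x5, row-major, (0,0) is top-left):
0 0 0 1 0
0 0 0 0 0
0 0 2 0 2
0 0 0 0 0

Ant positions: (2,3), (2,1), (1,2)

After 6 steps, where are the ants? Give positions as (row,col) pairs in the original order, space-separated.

Step 1: ant0:(2,3)->E->(2,4) | ant1:(2,1)->E->(2,2) | ant2:(1,2)->S->(2,2)
  grid max=5 at (2,2)
Step 2: ant0:(2,4)->N->(1,4) | ant1:(2,2)->N->(1,2) | ant2:(2,2)->N->(1,2)
  grid max=4 at (2,2)
Step 3: ant0:(1,4)->S->(2,4) | ant1:(1,2)->S->(2,2) | ant2:(1,2)->S->(2,2)
  grid max=7 at (2,2)
Step 4: ant0:(2,4)->N->(1,4) | ant1:(2,2)->N->(1,2) | ant2:(2,2)->N->(1,2)
  grid max=6 at (2,2)
Step 5: ant0:(1,4)->S->(2,4) | ant1:(1,2)->S->(2,2) | ant2:(1,2)->S->(2,2)
  grid max=9 at (2,2)
Step 6: ant0:(2,4)->N->(1,4) | ant1:(2,2)->N->(1,2) | ant2:(2,2)->N->(1,2)
  grid max=8 at (2,2)

(1,4) (1,2) (1,2)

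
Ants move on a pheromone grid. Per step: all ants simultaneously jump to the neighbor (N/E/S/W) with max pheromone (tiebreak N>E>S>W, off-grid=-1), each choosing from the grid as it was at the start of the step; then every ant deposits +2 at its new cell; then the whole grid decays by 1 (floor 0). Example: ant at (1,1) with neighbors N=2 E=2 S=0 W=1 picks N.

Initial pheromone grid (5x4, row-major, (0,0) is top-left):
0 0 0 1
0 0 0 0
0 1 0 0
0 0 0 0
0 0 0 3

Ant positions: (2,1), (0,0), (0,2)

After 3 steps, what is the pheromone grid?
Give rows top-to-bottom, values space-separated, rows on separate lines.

After step 1: ants at (1,1),(0,1),(0,3)
  0 1 0 2
  0 1 0 0
  0 0 0 0
  0 0 0 0
  0 0 0 2
After step 2: ants at (0,1),(1,1),(1,3)
  0 2 0 1
  0 2 0 1
  0 0 0 0
  0 0 0 0
  0 0 0 1
After step 3: ants at (1,1),(0,1),(0,3)
  0 3 0 2
  0 3 0 0
  0 0 0 0
  0 0 0 0
  0 0 0 0

0 3 0 2
0 3 0 0
0 0 0 0
0 0 0 0
0 0 0 0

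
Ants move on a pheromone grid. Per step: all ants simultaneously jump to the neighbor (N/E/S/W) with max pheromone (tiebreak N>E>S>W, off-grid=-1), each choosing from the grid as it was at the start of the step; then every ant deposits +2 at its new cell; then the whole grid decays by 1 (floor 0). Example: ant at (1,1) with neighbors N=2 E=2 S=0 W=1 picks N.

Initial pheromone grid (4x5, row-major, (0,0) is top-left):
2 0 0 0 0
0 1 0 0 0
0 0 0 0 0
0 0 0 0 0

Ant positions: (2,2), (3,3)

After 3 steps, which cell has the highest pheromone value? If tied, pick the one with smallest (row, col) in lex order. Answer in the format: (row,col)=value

Step 1: ant0:(2,2)->N->(1,2) | ant1:(3,3)->N->(2,3)
  grid max=1 at (0,0)
Step 2: ant0:(1,2)->N->(0,2) | ant1:(2,3)->N->(1,3)
  grid max=1 at (0,2)
Step 3: ant0:(0,2)->E->(0,3) | ant1:(1,3)->N->(0,3)
  grid max=3 at (0,3)
Final grid:
  0 0 0 3 0
  0 0 0 0 0
  0 0 0 0 0
  0 0 0 0 0
Max pheromone 3 at (0,3)

Answer: (0,3)=3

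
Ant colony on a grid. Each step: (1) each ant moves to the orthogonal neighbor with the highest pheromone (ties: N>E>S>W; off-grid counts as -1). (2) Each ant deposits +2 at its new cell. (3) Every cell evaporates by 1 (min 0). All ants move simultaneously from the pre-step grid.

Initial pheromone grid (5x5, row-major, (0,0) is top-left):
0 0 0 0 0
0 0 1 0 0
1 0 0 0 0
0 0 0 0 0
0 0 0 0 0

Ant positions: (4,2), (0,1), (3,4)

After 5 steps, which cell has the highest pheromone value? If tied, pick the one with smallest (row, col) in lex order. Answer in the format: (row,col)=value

Step 1: ant0:(4,2)->N->(3,2) | ant1:(0,1)->E->(0,2) | ant2:(3,4)->N->(2,4)
  grid max=1 at (0,2)
Step 2: ant0:(3,2)->N->(2,2) | ant1:(0,2)->E->(0,3) | ant2:(2,4)->N->(1,4)
  grid max=1 at (0,3)
Step 3: ant0:(2,2)->N->(1,2) | ant1:(0,3)->E->(0,4) | ant2:(1,4)->N->(0,4)
  grid max=3 at (0,4)
Step 4: ant0:(1,2)->N->(0,2) | ant1:(0,4)->S->(1,4) | ant2:(0,4)->S->(1,4)
  grid max=3 at (1,4)
Step 5: ant0:(0,2)->E->(0,3) | ant1:(1,4)->N->(0,4) | ant2:(1,4)->N->(0,4)
  grid max=5 at (0,4)
Final grid:
  0 0 0 1 5
  0 0 0 0 2
  0 0 0 0 0
  0 0 0 0 0
  0 0 0 0 0
Max pheromone 5 at (0,4)

Answer: (0,4)=5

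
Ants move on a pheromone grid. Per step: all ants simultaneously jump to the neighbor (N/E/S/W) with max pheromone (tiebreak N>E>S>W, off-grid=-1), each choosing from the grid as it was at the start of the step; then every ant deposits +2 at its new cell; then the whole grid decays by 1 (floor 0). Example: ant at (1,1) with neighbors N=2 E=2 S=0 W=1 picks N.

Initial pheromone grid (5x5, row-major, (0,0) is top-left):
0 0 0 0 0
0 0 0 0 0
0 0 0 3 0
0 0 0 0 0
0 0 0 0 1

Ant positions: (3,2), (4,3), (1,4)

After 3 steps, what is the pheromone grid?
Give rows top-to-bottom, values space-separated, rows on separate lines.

After step 1: ants at (2,2),(4,4),(0,4)
  0 0 0 0 1
  0 0 0 0 0
  0 0 1 2 0
  0 0 0 0 0
  0 0 0 0 2
After step 2: ants at (2,3),(3,4),(1,4)
  0 0 0 0 0
  0 0 0 0 1
  0 0 0 3 0
  0 0 0 0 1
  0 0 0 0 1
After step 3: ants at (1,3),(4,4),(0,4)
  0 0 0 0 1
  0 0 0 1 0
  0 0 0 2 0
  0 0 0 0 0
  0 0 0 0 2

0 0 0 0 1
0 0 0 1 0
0 0 0 2 0
0 0 0 0 0
0 0 0 0 2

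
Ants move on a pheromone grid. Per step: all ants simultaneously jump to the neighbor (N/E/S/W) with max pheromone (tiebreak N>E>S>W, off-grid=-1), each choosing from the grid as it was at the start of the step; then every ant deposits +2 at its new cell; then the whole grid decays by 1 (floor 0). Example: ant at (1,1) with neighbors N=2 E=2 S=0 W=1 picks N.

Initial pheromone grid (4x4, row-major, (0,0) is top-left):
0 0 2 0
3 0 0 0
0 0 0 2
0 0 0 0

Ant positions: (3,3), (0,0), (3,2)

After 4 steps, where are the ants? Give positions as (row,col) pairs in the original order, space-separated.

Step 1: ant0:(3,3)->N->(2,3) | ant1:(0,0)->S->(1,0) | ant2:(3,2)->N->(2,2)
  grid max=4 at (1,0)
Step 2: ant0:(2,3)->W->(2,2) | ant1:(1,0)->N->(0,0) | ant2:(2,2)->E->(2,3)
  grid max=4 at (2,3)
Step 3: ant0:(2,2)->E->(2,3) | ant1:(0,0)->S->(1,0) | ant2:(2,3)->W->(2,2)
  grid max=5 at (2,3)
Step 4: ant0:(2,3)->W->(2,2) | ant1:(1,0)->N->(0,0) | ant2:(2,2)->E->(2,3)
  grid max=6 at (2,3)

(2,2) (0,0) (2,3)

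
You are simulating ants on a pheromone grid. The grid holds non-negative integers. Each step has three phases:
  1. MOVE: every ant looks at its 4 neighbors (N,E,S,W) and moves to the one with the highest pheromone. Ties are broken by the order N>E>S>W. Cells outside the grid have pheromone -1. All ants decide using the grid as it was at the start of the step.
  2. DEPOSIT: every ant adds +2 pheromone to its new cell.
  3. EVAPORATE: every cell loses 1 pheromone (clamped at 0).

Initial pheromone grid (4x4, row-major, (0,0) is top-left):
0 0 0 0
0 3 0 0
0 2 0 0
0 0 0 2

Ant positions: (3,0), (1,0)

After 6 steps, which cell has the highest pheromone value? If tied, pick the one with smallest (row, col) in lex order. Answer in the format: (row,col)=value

Step 1: ant0:(3,0)->N->(2,0) | ant1:(1,0)->E->(1,1)
  grid max=4 at (1,1)
Step 2: ant0:(2,0)->E->(2,1) | ant1:(1,1)->S->(2,1)
  grid max=4 at (2,1)
Step 3: ant0:(2,1)->N->(1,1) | ant1:(2,1)->N->(1,1)
  grid max=6 at (1,1)
Step 4: ant0:(1,1)->S->(2,1) | ant1:(1,1)->S->(2,1)
  grid max=6 at (2,1)
Step 5: ant0:(2,1)->N->(1,1) | ant1:(2,1)->N->(1,1)
  grid max=8 at (1,1)
Step 6: ant0:(1,1)->S->(2,1) | ant1:(1,1)->S->(2,1)
  grid max=8 at (2,1)
Final grid:
  0 0 0 0
  0 7 0 0
  0 8 0 0
  0 0 0 0
Max pheromone 8 at (2,1)

Answer: (2,1)=8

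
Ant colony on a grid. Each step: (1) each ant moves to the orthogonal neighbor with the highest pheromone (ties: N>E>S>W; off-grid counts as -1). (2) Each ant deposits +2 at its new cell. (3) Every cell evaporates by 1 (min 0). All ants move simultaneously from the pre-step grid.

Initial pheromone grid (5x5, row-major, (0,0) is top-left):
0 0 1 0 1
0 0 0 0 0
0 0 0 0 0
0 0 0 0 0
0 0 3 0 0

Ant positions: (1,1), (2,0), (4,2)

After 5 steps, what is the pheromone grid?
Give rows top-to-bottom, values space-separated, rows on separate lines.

After step 1: ants at (0,1),(1,0),(3,2)
  0 1 0 0 0
  1 0 0 0 0
  0 0 0 0 0
  0 0 1 0 0
  0 0 2 0 0
After step 2: ants at (0,2),(0,0),(4,2)
  1 0 1 0 0
  0 0 0 0 0
  0 0 0 0 0
  0 0 0 0 0
  0 0 3 0 0
After step 3: ants at (0,3),(0,1),(3,2)
  0 1 0 1 0
  0 0 0 0 0
  0 0 0 0 0
  0 0 1 0 0
  0 0 2 0 0
After step 4: ants at (0,4),(0,2),(4,2)
  0 0 1 0 1
  0 0 0 0 0
  0 0 0 0 0
  0 0 0 0 0
  0 0 3 0 0
After step 5: ants at (1,4),(0,3),(3,2)
  0 0 0 1 0
  0 0 0 0 1
  0 0 0 0 0
  0 0 1 0 0
  0 0 2 0 0

0 0 0 1 0
0 0 0 0 1
0 0 0 0 0
0 0 1 0 0
0 0 2 0 0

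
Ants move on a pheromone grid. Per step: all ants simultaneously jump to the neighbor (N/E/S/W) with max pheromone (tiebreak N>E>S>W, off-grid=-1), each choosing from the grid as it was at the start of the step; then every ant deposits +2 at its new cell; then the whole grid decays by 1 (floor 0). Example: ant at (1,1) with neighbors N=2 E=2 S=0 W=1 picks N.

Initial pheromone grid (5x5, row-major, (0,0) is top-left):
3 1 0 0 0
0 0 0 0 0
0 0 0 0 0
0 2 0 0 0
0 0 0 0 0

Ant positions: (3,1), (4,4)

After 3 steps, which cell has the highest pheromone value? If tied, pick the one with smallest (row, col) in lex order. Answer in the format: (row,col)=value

Answer: (1,4)=1

Derivation:
Step 1: ant0:(3,1)->N->(2,1) | ant1:(4,4)->N->(3,4)
  grid max=2 at (0,0)
Step 2: ant0:(2,1)->S->(3,1) | ant1:(3,4)->N->(2,4)
  grid max=2 at (3,1)
Step 3: ant0:(3,1)->N->(2,1) | ant1:(2,4)->N->(1,4)
  grid max=1 at (1,4)
Final grid:
  0 0 0 0 0
  0 0 0 0 1
  0 1 0 0 0
  0 1 0 0 0
  0 0 0 0 0
Max pheromone 1 at (1,4)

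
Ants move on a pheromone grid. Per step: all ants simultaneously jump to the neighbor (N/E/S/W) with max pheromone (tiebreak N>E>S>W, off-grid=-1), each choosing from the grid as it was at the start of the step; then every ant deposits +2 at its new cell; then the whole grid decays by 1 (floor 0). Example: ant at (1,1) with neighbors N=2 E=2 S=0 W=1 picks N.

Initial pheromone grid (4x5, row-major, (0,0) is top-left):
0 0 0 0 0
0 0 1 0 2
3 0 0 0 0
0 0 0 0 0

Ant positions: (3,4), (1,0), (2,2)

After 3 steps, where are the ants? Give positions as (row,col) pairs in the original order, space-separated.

Step 1: ant0:(3,4)->N->(2,4) | ant1:(1,0)->S->(2,0) | ant2:(2,2)->N->(1,2)
  grid max=4 at (2,0)
Step 2: ant0:(2,4)->N->(1,4) | ant1:(2,0)->N->(1,0) | ant2:(1,2)->N->(0,2)
  grid max=3 at (2,0)
Step 3: ant0:(1,4)->N->(0,4) | ant1:(1,0)->S->(2,0) | ant2:(0,2)->S->(1,2)
  grid max=4 at (2,0)

(0,4) (2,0) (1,2)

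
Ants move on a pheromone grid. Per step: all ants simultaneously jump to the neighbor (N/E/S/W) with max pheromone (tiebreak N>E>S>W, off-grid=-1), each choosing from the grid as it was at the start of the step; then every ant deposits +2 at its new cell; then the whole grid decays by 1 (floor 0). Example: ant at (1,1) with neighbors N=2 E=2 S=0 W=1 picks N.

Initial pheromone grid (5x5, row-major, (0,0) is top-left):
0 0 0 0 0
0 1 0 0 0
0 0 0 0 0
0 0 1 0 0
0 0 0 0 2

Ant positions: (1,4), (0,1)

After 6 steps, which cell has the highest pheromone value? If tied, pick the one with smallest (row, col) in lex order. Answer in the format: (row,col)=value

Answer: (0,1)=1

Derivation:
Step 1: ant0:(1,4)->N->(0,4) | ant1:(0,1)->S->(1,1)
  grid max=2 at (1,1)
Step 2: ant0:(0,4)->S->(1,4) | ant1:(1,1)->N->(0,1)
  grid max=1 at (0,1)
Step 3: ant0:(1,4)->N->(0,4) | ant1:(0,1)->S->(1,1)
  grid max=2 at (1,1)
Step 4: ant0:(0,4)->S->(1,4) | ant1:(1,1)->N->(0,1)
  grid max=1 at (0,1)
Step 5: ant0:(1,4)->N->(0,4) | ant1:(0,1)->S->(1,1)
  grid max=2 at (1,1)
Step 6: ant0:(0,4)->S->(1,4) | ant1:(1,1)->N->(0,1)
  grid max=1 at (0,1)
Final grid:
  0 1 0 0 0
  0 1 0 0 1
  0 0 0 0 0
  0 0 0 0 0
  0 0 0 0 0
Max pheromone 1 at (0,1)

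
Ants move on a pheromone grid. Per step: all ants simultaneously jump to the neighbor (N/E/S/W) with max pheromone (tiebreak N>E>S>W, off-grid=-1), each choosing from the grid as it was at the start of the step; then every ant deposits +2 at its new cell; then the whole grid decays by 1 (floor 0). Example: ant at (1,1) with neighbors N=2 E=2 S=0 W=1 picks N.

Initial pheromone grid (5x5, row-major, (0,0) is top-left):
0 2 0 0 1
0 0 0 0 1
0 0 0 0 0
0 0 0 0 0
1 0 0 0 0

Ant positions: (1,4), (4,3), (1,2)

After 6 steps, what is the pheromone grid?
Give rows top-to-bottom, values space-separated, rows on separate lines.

After step 1: ants at (0,4),(3,3),(0,2)
  0 1 1 0 2
  0 0 0 0 0
  0 0 0 0 0
  0 0 0 1 0
  0 0 0 0 0
After step 2: ants at (1,4),(2,3),(0,1)
  0 2 0 0 1
  0 0 0 0 1
  0 0 0 1 0
  0 0 0 0 0
  0 0 0 0 0
After step 3: ants at (0,4),(1,3),(0,2)
  0 1 1 0 2
  0 0 0 1 0
  0 0 0 0 0
  0 0 0 0 0
  0 0 0 0 0
After step 4: ants at (1,4),(0,3),(0,1)
  0 2 0 1 1
  0 0 0 0 1
  0 0 0 0 0
  0 0 0 0 0
  0 0 0 0 0
After step 5: ants at (0,4),(0,4),(0,2)
  0 1 1 0 4
  0 0 0 0 0
  0 0 0 0 0
  0 0 0 0 0
  0 0 0 0 0
After step 6: ants at (1,4),(1,4),(0,1)
  0 2 0 0 3
  0 0 0 0 3
  0 0 0 0 0
  0 0 0 0 0
  0 0 0 0 0

0 2 0 0 3
0 0 0 0 3
0 0 0 0 0
0 0 0 0 0
0 0 0 0 0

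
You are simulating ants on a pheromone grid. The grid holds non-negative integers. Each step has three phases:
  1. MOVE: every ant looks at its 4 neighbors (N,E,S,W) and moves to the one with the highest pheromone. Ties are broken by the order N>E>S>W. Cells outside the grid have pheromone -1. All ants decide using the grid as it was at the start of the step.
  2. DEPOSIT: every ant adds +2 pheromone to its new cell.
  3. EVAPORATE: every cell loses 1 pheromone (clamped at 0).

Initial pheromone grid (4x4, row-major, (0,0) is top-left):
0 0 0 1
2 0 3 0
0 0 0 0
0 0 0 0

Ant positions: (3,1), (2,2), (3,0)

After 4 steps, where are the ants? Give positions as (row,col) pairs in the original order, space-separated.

Step 1: ant0:(3,1)->N->(2,1) | ant1:(2,2)->N->(1,2) | ant2:(3,0)->N->(2,0)
  grid max=4 at (1,2)
Step 2: ant0:(2,1)->W->(2,0) | ant1:(1,2)->N->(0,2) | ant2:(2,0)->N->(1,0)
  grid max=3 at (1,2)
Step 3: ant0:(2,0)->N->(1,0) | ant1:(0,2)->S->(1,2) | ant2:(1,0)->S->(2,0)
  grid max=4 at (1,2)
Step 4: ant0:(1,0)->S->(2,0) | ant1:(1,2)->N->(0,2) | ant2:(2,0)->N->(1,0)
  grid max=4 at (1,0)

(2,0) (0,2) (1,0)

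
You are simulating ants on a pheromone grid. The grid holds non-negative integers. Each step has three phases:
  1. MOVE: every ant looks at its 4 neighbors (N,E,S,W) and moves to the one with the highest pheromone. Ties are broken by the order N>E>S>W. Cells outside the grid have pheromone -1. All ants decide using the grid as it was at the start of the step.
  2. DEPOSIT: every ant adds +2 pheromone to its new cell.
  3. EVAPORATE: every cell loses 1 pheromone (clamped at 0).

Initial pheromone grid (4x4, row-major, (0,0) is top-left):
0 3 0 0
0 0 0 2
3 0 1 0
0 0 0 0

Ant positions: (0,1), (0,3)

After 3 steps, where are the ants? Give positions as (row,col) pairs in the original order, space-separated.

Step 1: ant0:(0,1)->E->(0,2) | ant1:(0,3)->S->(1,3)
  grid max=3 at (1,3)
Step 2: ant0:(0,2)->W->(0,1) | ant1:(1,3)->N->(0,3)
  grid max=3 at (0,1)
Step 3: ant0:(0,1)->E->(0,2) | ant1:(0,3)->S->(1,3)
  grid max=3 at (1,3)

(0,2) (1,3)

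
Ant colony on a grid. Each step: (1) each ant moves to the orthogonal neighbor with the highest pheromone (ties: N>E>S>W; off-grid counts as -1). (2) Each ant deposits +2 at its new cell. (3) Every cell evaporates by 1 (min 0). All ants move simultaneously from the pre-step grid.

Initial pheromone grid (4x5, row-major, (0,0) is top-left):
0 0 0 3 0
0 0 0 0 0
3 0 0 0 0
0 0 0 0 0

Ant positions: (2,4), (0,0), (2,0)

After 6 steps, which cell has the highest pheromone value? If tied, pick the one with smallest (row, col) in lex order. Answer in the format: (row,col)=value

Answer: (0,3)=5

Derivation:
Step 1: ant0:(2,4)->N->(1,4) | ant1:(0,0)->E->(0,1) | ant2:(2,0)->N->(1,0)
  grid max=2 at (0,3)
Step 2: ant0:(1,4)->N->(0,4) | ant1:(0,1)->E->(0,2) | ant2:(1,0)->S->(2,0)
  grid max=3 at (2,0)
Step 3: ant0:(0,4)->W->(0,3) | ant1:(0,2)->E->(0,3) | ant2:(2,0)->N->(1,0)
  grid max=4 at (0,3)
Step 4: ant0:(0,3)->E->(0,4) | ant1:(0,3)->E->(0,4) | ant2:(1,0)->S->(2,0)
  grid max=3 at (0,3)
Step 5: ant0:(0,4)->W->(0,3) | ant1:(0,4)->W->(0,3) | ant2:(2,0)->N->(1,0)
  grid max=6 at (0,3)
Step 6: ant0:(0,3)->E->(0,4) | ant1:(0,3)->E->(0,4) | ant2:(1,0)->S->(2,0)
  grid max=5 at (0,3)
Final grid:
  0 0 0 5 5
  0 0 0 0 0
  3 0 0 0 0
  0 0 0 0 0
Max pheromone 5 at (0,3)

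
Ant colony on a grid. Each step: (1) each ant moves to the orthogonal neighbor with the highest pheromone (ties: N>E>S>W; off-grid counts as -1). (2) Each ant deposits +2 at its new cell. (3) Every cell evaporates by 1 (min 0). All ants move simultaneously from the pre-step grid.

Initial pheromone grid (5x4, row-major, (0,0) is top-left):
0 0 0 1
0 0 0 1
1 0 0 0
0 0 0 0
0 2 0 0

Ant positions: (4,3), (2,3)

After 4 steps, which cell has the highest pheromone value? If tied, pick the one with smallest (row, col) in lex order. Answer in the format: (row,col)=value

Answer: (0,3)=3

Derivation:
Step 1: ant0:(4,3)->N->(3,3) | ant1:(2,3)->N->(1,3)
  grid max=2 at (1,3)
Step 2: ant0:(3,3)->N->(2,3) | ant1:(1,3)->N->(0,3)
  grid max=1 at (0,3)
Step 3: ant0:(2,3)->N->(1,3) | ant1:(0,3)->S->(1,3)
  grid max=4 at (1,3)
Step 4: ant0:(1,3)->N->(0,3) | ant1:(1,3)->N->(0,3)
  grid max=3 at (0,3)
Final grid:
  0 0 0 3
  0 0 0 3
  0 0 0 0
  0 0 0 0
  0 0 0 0
Max pheromone 3 at (0,3)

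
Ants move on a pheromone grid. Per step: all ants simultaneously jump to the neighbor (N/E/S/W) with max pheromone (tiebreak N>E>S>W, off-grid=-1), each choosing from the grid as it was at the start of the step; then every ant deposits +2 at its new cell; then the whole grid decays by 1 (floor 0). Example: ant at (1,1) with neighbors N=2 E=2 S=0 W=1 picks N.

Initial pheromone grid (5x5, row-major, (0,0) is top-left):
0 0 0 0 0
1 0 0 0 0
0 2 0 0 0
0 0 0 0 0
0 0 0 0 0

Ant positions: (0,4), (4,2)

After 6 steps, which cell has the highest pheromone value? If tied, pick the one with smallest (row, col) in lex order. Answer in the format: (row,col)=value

Step 1: ant0:(0,4)->S->(1,4) | ant1:(4,2)->N->(3,2)
  grid max=1 at (1,4)
Step 2: ant0:(1,4)->N->(0,4) | ant1:(3,2)->N->(2,2)
  grid max=1 at (0,4)
Step 3: ant0:(0,4)->S->(1,4) | ant1:(2,2)->N->(1,2)
  grid max=1 at (1,2)
Step 4: ant0:(1,4)->N->(0,4) | ant1:(1,2)->N->(0,2)
  grid max=1 at (0,2)
Step 5: ant0:(0,4)->S->(1,4) | ant1:(0,2)->E->(0,3)
  grid max=1 at (0,3)
Step 6: ant0:(1,4)->N->(0,4) | ant1:(0,3)->E->(0,4)
  grid max=3 at (0,4)
Final grid:
  0 0 0 0 3
  0 0 0 0 0
  0 0 0 0 0
  0 0 0 0 0
  0 0 0 0 0
Max pheromone 3 at (0,4)

Answer: (0,4)=3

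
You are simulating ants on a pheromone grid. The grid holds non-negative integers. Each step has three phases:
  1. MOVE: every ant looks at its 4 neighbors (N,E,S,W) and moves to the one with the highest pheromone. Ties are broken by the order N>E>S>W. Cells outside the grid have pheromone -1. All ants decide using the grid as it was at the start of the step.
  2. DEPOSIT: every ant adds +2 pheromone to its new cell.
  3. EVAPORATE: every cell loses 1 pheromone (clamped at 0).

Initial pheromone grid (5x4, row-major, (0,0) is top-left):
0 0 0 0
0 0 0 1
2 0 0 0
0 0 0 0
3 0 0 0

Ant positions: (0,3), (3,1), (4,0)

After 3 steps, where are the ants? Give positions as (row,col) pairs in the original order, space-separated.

Step 1: ant0:(0,3)->S->(1,3) | ant1:(3,1)->N->(2,1) | ant2:(4,0)->N->(3,0)
  grid max=2 at (1,3)
Step 2: ant0:(1,3)->N->(0,3) | ant1:(2,1)->W->(2,0) | ant2:(3,0)->S->(4,0)
  grid max=3 at (4,0)
Step 3: ant0:(0,3)->S->(1,3) | ant1:(2,0)->N->(1,0) | ant2:(4,0)->N->(3,0)
  grid max=2 at (1,3)

(1,3) (1,0) (3,0)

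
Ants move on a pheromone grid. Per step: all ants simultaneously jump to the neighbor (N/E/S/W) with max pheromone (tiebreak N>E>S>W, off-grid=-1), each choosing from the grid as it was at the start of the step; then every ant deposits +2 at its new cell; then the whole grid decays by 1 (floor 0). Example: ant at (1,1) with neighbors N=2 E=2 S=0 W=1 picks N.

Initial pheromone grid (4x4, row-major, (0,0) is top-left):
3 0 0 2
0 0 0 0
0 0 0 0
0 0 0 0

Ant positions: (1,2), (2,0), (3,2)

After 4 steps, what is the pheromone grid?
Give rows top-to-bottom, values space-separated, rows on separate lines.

After step 1: ants at (0,2),(1,0),(2,2)
  2 0 1 1
  1 0 0 0
  0 0 1 0
  0 0 0 0
After step 2: ants at (0,3),(0,0),(1,2)
  3 0 0 2
  0 0 1 0
  0 0 0 0
  0 0 0 0
After step 3: ants at (1,3),(0,1),(0,2)
  2 1 1 1
  0 0 0 1
  0 0 0 0
  0 0 0 0
After step 4: ants at (0,3),(0,0),(0,3)
  3 0 0 4
  0 0 0 0
  0 0 0 0
  0 0 0 0

3 0 0 4
0 0 0 0
0 0 0 0
0 0 0 0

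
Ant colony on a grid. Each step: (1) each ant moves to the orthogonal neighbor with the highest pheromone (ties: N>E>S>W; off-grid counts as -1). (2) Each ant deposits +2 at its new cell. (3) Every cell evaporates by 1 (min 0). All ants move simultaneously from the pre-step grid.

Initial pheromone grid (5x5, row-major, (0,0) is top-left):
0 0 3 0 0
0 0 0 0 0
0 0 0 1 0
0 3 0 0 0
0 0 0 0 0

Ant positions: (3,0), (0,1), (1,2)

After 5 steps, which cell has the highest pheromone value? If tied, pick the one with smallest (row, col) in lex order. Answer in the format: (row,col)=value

Answer: (0,2)=10

Derivation:
Step 1: ant0:(3,0)->E->(3,1) | ant1:(0,1)->E->(0,2) | ant2:(1,2)->N->(0,2)
  grid max=6 at (0,2)
Step 2: ant0:(3,1)->N->(2,1) | ant1:(0,2)->E->(0,3) | ant2:(0,2)->E->(0,3)
  grid max=5 at (0,2)
Step 3: ant0:(2,1)->S->(3,1) | ant1:(0,3)->W->(0,2) | ant2:(0,3)->W->(0,2)
  grid max=8 at (0,2)
Step 4: ant0:(3,1)->N->(2,1) | ant1:(0,2)->E->(0,3) | ant2:(0,2)->E->(0,3)
  grid max=7 at (0,2)
Step 5: ant0:(2,1)->S->(3,1) | ant1:(0,3)->W->(0,2) | ant2:(0,3)->W->(0,2)
  grid max=10 at (0,2)
Final grid:
  0 0 10 4 0
  0 0 0 0 0
  0 0 0 0 0
  0 4 0 0 0
  0 0 0 0 0
Max pheromone 10 at (0,2)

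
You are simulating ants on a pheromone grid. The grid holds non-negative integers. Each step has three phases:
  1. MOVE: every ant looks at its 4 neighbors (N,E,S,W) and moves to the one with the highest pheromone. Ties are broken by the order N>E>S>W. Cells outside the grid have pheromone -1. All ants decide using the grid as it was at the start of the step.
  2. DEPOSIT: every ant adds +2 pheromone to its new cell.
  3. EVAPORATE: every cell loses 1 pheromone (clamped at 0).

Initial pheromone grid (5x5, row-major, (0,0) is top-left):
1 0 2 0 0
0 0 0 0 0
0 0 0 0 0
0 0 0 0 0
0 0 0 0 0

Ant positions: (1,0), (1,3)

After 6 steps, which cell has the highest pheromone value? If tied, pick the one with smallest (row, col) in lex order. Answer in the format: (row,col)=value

Step 1: ant0:(1,0)->N->(0,0) | ant1:(1,3)->N->(0,3)
  grid max=2 at (0,0)
Step 2: ant0:(0,0)->E->(0,1) | ant1:(0,3)->W->(0,2)
  grid max=2 at (0,2)
Step 3: ant0:(0,1)->E->(0,2) | ant1:(0,2)->W->(0,1)
  grid max=3 at (0,2)
Step 4: ant0:(0,2)->W->(0,1) | ant1:(0,1)->E->(0,2)
  grid max=4 at (0,2)
Step 5: ant0:(0,1)->E->(0,2) | ant1:(0,2)->W->(0,1)
  grid max=5 at (0,2)
Step 6: ant0:(0,2)->W->(0,1) | ant1:(0,1)->E->(0,2)
  grid max=6 at (0,2)
Final grid:
  0 5 6 0 0
  0 0 0 0 0
  0 0 0 0 0
  0 0 0 0 0
  0 0 0 0 0
Max pheromone 6 at (0,2)

Answer: (0,2)=6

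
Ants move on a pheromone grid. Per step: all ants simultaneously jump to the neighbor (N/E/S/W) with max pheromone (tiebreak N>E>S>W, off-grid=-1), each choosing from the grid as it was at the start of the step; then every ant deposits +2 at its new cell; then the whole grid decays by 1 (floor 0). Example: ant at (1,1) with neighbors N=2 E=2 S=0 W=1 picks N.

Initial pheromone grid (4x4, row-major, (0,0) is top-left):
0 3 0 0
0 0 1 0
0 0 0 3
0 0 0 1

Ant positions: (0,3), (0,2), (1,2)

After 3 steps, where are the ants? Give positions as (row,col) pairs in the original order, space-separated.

Step 1: ant0:(0,3)->S->(1,3) | ant1:(0,2)->W->(0,1) | ant2:(1,2)->N->(0,2)
  grid max=4 at (0,1)
Step 2: ant0:(1,3)->S->(2,3) | ant1:(0,1)->E->(0,2) | ant2:(0,2)->W->(0,1)
  grid max=5 at (0,1)
Step 3: ant0:(2,3)->N->(1,3) | ant1:(0,2)->W->(0,1) | ant2:(0,1)->E->(0,2)
  grid max=6 at (0,1)

(1,3) (0,1) (0,2)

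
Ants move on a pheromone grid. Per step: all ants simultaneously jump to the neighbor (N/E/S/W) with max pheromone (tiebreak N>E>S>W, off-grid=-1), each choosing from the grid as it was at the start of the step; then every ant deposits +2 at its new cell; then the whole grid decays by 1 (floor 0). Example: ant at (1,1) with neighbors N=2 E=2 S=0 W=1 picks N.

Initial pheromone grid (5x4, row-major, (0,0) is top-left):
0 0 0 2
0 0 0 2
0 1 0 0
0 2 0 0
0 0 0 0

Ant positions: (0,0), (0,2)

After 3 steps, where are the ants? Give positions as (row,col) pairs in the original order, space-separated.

Step 1: ant0:(0,0)->E->(0,1) | ant1:(0,2)->E->(0,3)
  grid max=3 at (0,3)
Step 2: ant0:(0,1)->E->(0,2) | ant1:(0,3)->S->(1,3)
  grid max=2 at (0,3)
Step 3: ant0:(0,2)->E->(0,3) | ant1:(1,3)->N->(0,3)
  grid max=5 at (0,3)

(0,3) (0,3)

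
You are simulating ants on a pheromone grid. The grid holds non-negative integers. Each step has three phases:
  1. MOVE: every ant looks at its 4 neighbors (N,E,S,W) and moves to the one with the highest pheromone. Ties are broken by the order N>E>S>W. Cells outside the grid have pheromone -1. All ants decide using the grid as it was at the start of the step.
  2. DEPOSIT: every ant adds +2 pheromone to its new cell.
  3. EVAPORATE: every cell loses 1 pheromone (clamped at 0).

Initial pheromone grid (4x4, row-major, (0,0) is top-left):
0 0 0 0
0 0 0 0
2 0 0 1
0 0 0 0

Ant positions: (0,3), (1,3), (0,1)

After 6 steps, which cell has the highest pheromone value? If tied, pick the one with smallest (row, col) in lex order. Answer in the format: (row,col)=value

Step 1: ant0:(0,3)->S->(1,3) | ant1:(1,3)->S->(2,3) | ant2:(0,1)->E->(0,2)
  grid max=2 at (2,3)
Step 2: ant0:(1,3)->S->(2,3) | ant1:(2,3)->N->(1,3) | ant2:(0,2)->E->(0,3)
  grid max=3 at (2,3)
Step 3: ant0:(2,3)->N->(1,3) | ant1:(1,3)->S->(2,3) | ant2:(0,3)->S->(1,3)
  grid max=5 at (1,3)
Step 4: ant0:(1,3)->S->(2,3) | ant1:(2,3)->N->(1,3) | ant2:(1,3)->S->(2,3)
  grid max=7 at (2,3)
Step 5: ant0:(2,3)->N->(1,3) | ant1:(1,3)->S->(2,3) | ant2:(2,3)->N->(1,3)
  grid max=9 at (1,3)
Step 6: ant0:(1,3)->S->(2,3) | ant1:(2,3)->N->(1,3) | ant2:(1,3)->S->(2,3)
  grid max=11 at (2,3)
Final grid:
  0 0 0 0
  0 0 0 10
  0 0 0 11
  0 0 0 0
Max pheromone 11 at (2,3)

Answer: (2,3)=11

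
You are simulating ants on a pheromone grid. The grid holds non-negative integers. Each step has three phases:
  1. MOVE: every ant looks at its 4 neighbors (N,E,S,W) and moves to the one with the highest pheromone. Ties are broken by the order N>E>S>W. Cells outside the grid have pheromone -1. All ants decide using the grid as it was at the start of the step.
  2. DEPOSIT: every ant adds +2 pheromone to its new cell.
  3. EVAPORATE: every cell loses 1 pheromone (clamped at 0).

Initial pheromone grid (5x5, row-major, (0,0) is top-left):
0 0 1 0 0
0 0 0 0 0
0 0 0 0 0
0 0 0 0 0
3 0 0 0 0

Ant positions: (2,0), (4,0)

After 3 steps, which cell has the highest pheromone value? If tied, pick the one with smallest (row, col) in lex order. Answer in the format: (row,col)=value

Step 1: ant0:(2,0)->N->(1,0) | ant1:(4,0)->N->(3,0)
  grid max=2 at (4,0)
Step 2: ant0:(1,0)->N->(0,0) | ant1:(3,0)->S->(4,0)
  grid max=3 at (4,0)
Step 3: ant0:(0,0)->E->(0,1) | ant1:(4,0)->N->(3,0)
  grid max=2 at (4,0)
Final grid:
  0 1 0 0 0
  0 0 0 0 0
  0 0 0 0 0
  1 0 0 0 0
  2 0 0 0 0
Max pheromone 2 at (4,0)

Answer: (4,0)=2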